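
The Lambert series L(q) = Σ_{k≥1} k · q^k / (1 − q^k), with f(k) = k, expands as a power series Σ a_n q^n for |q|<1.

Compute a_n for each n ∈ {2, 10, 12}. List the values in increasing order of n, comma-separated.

q^2  k|2↦f(k): 2:2 1:1  a_2=3
n=10: 10·1 5·2 2·5 1·10  f→[10+5+2+1]=18
[q^12] f(12)=12,f(6)=6,f(4)=4,f(3)=3,f(2)=2,f(1)=1 ⇒ 28

3, 18, 28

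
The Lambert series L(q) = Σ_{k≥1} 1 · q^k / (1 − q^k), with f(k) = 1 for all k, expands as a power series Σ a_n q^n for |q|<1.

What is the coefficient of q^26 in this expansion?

[q^26] f(1)=1,f(2)=1,f(13)=1,f(26)=1 ⇒ 4

a_26 = 4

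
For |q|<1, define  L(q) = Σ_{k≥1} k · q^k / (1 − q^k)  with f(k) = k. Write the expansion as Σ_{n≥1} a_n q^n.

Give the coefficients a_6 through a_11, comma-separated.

12, 8, 15, 13, 18, 12

d|6:{6,3,2,1}  Σf=6+3+2+1=12
d|7:{1,7}  Σf=1+7=8
q^8  k|8↦f(k): 8:8 4:4 2:2 1:1  a_8=15
n=9: 9·1 3·3 1·9  f→[9+3+1]=13
n=10: 10·1 5·2 2·5 1·10  f→[10+5+2+1]=18
q^11  k|11↦f(k): 11:11 1:1  a_11=12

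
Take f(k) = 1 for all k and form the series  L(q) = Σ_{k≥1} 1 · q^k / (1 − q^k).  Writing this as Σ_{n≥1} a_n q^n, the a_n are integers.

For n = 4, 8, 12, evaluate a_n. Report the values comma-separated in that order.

q^4  k|4↦f(k): 4:1 2:1 1:1  a_4=3
[q^8] f(8)=1,f(4)=1,f(2)=1,f(1)=1 ⇒ 4
q^12  k|12↦f(k): 12:1 6:1 4:1 3:1 2:1 1:1  a_12=6

3, 4, 6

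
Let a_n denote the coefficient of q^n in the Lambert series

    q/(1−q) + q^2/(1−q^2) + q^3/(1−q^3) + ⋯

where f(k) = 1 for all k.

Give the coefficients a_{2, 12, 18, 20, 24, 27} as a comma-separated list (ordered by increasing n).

2, 6, 6, 6, 8, 4

[q^2] f(2)=1,f(1)=1 ⇒ 2
[q^12] f(1)=1,f(2)=1,f(3)=1,f(4)=1,f(6)=1,f(12)=1 ⇒ 6
n=18: 18·1 9·2 6·3 3·6 2·9 1·18  f→[1+1+1+1+1+1]=6
d|20:{20,10,5,4,2,1}  Σf=1+1+1+1+1+1=6
n=24: 1·24 2·12 3·8 4·6 6·4 8·3 12·2 24·1  f→[1+1+1+1+1+1+1+1]=8
[q^27] f(1)=1,f(3)=1,f(9)=1,f(27)=1 ⇒ 4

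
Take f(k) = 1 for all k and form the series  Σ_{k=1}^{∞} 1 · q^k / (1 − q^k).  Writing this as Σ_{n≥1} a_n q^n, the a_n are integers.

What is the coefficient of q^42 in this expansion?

a_42 = 8

[q^42] f(42)=1,f(21)=1,f(14)=1,f(7)=1,f(6)=1,f(3)=1,f(2)=1,f(1)=1 ⇒ 8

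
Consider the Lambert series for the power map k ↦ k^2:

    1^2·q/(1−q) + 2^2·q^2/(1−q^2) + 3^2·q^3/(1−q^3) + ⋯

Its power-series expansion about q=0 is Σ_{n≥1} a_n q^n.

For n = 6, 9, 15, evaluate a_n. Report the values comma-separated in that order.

d|6:{6,3,2,1}  Σf=36+9+4+1=50
q^9  k|9↦f(k): 9:81 3:9 1:1  a_9=91
q^15  k|15↦f(k): 1:1 3:9 5:25 15:225  a_15=260

50, 91, 260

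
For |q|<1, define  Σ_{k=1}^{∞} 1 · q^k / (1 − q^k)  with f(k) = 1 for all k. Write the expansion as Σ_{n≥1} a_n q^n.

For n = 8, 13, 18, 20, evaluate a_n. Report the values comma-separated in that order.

q^8  k|8↦f(k): 1:1 2:1 4:1 8:1  a_8=4
[q^13] f(13)=1,f(1)=1 ⇒ 2
d|18:{18,9,6,3,2,1}  Σf=1+1+1+1+1+1=6
d|20:{20,10,5,4,2,1}  Σf=1+1+1+1+1+1=6

4, 2, 6, 6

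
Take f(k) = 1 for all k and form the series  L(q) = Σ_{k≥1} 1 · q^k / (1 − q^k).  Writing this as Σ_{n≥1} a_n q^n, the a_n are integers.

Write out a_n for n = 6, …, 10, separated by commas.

4, 2, 4, 3, 4

[q^6] f(1)=1,f(2)=1,f(3)=1,f(6)=1 ⇒ 4
[q^7] f(7)=1,f(1)=1 ⇒ 2
q^8  k|8↦f(k): 8:1 4:1 2:1 1:1  a_8=4
d|9:{1,3,9}  Σf=1+1+1=3
[q^10] f(10)=1,f(5)=1,f(2)=1,f(1)=1 ⇒ 4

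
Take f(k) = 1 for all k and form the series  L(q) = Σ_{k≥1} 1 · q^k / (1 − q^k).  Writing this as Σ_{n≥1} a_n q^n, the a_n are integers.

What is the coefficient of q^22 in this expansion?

d|22:{22,11,2,1}  Σf=1+1+1+1=4

a_22 = 4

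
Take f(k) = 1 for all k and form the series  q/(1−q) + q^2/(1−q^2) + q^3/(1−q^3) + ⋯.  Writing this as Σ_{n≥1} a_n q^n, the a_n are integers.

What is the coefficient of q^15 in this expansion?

d|15:{15,5,3,1}  Σf=1+1+1+1=4

a_15 = 4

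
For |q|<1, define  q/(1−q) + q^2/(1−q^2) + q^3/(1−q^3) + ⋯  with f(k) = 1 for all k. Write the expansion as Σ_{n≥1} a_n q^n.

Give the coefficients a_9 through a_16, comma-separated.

d|9:{1,3,9}  Σf=1+1+1=3
d|10:{10,5,2,1}  Σf=1+1+1+1=4
[q^11] f(11)=1,f(1)=1 ⇒ 2
n=12: 1·12 2·6 3·4 4·3 6·2 12·1  f→[1+1+1+1+1+1]=6
q^13  k|13↦f(k): 13:1 1:1  a_13=2
d|14:{14,7,2,1}  Σf=1+1+1+1=4
d|15:{1,3,5,15}  Σf=1+1+1+1=4
d|16:{1,2,4,8,16}  Σf=1+1+1+1+1=5

3, 4, 2, 6, 2, 4, 4, 5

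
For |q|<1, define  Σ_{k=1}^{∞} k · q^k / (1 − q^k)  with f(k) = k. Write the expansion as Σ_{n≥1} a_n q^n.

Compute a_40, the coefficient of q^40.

[q^40] f(40)=40,f(20)=20,f(10)=10,f(8)=8,f(5)=5,f(4)=4,f(2)=2,f(1)=1 ⇒ 90

a_40 = 90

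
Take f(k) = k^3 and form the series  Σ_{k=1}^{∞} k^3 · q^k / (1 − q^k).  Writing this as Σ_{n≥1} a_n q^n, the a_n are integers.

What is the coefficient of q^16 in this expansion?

a_16 = 4681

q^16  k|16↦f(k): 1:1 2:8 4:64 8:512 16:4096  a_16=4681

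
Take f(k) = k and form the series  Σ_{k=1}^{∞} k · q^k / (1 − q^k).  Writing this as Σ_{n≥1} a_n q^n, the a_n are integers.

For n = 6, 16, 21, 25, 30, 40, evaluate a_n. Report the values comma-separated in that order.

12, 31, 32, 31, 72, 90

[q^6] f(1)=1,f(2)=2,f(3)=3,f(6)=6 ⇒ 12
n=16: 1·16 2·8 4·4 8·2 16·1  f→[1+2+4+8+16]=31
d|21:{1,3,7,21}  Σf=1+3+7+21=32
q^25  k|25↦f(k): 1:1 5:5 25:25  a_25=31
q^30  k|30↦f(k): 30:30 15:15 10:10 6:6 5:5 3:3 2:2 1:1  a_30=72
d|40:{40,20,10,8,5,4,2,1}  Σf=40+20+10+8+5+4+2+1=90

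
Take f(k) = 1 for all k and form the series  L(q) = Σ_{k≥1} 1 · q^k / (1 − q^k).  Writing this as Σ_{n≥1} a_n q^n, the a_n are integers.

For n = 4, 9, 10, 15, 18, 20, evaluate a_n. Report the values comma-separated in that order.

3, 3, 4, 4, 6, 6

n=4: 4·1 2·2 1·4  f→[1+1+1]=3
d|9:{9,3,1}  Σf=1+1+1=3
[q^10] f(10)=1,f(5)=1,f(2)=1,f(1)=1 ⇒ 4
[q^15] f(15)=1,f(5)=1,f(3)=1,f(1)=1 ⇒ 4
d|18:{18,9,6,3,2,1}  Σf=1+1+1+1+1+1=6
[q^20] f(1)=1,f(2)=1,f(4)=1,f(5)=1,f(10)=1,f(20)=1 ⇒ 6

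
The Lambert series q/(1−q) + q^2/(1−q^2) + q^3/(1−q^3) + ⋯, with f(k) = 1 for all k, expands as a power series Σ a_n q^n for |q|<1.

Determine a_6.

a_6 = 4

q^6  k|6↦f(k): 1:1 2:1 3:1 6:1  a_6=4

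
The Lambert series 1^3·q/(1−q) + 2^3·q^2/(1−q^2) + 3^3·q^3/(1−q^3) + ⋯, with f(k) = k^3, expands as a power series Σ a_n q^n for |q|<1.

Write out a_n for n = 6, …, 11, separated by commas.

252, 344, 585, 757, 1134, 1332

d|6:{6,3,2,1}  Σf=216+27+8+1=252
q^7  k|7↦f(k): 7:343 1:1  a_7=344
[q^8] f(8)=512,f(4)=64,f(2)=8,f(1)=1 ⇒ 585
[q^9] f(1)=1,f(3)=27,f(9)=729 ⇒ 757
q^10  k|10↦f(k): 1:1 2:8 5:125 10:1000  a_10=1134
d|11:{11,1}  Σf=1331+1=1332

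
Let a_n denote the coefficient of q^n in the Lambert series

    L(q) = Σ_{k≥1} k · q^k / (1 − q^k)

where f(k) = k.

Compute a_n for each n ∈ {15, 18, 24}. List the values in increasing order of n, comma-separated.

[q^15] f(15)=15,f(5)=5,f(3)=3,f(1)=1 ⇒ 24
q^18  k|18↦f(k): 18:18 9:9 6:6 3:3 2:2 1:1  a_18=39
n=24: 24·1 12·2 8·3 6·4 4·6 3·8 2·12 1·24  f→[24+12+8+6+4+3+2+1]=60

24, 39, 60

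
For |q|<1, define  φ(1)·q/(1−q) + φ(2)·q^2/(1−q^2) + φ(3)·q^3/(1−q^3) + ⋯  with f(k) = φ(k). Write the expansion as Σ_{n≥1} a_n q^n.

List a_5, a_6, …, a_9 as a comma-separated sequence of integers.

d|5:{1,5}  Σφ=1+4=5
n=6: 1·6 2·3 3·2 6·1  φ→[1+1+2+2]=6
n=7: 1·7 7·1  φ→[1+6]=7
q^8  k|8↦φ(k): 1:1 2:1 4:2 8:4  a_8=8
[q^9] φ(9)=6,φ(3)=2,φ(1)=1 ⇒ 9

5, 6, 7, 8, 9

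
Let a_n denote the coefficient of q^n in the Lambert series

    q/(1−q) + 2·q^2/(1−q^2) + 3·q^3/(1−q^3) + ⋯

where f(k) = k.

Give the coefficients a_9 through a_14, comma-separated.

13, 18, 12, 28, 14, 24

[q^9] f(9)=9,f(3)=3,f(1)=1 ⇒ 13
n=10: 10·1 5·2 2·5 1·10  f→[10+5+2+1]=18
q^11  k|11↦f(k): 1:1 11:11  a_11=12
q^12  k|12↦f(k): 1:1 2:2 3:3 4:4 6:6 12:12  a_12=28
n=13: 13·1 1·13  f→[13+1]=14
q^14  k|14↦f(k): 1:1 2:2 7:7 14:14  a_14=24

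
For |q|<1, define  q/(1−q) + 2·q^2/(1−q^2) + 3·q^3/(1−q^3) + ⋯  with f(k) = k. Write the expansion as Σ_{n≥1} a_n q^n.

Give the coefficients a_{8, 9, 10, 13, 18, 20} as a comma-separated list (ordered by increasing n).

[q^8] f(8)=8,f(4)=4,f(2)=2,f(1)=1 ⇒ 15
q^9  k|9↦f(k): 9:9 3:3 1:1  a_9=13
[q^10] f(1)=1,f(2)=2,f(5)=5,f(10)=10 ⇒ 18
d|13:{13,1}  Σf=13+1=14
n=18: 1·18 2·9 3·6 6·3 9·2 18·1  f→[1+2+3+6+9+18]=39
n=20: 1·20 2·10 4·5 5·4 10·2 20·1  f→[1+2+4+5+10+20]=42

15, 13, 18, 14, 39, 42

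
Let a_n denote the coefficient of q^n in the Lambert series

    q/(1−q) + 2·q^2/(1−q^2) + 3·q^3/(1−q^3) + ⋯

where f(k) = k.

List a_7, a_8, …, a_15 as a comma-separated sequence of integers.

8, 15, 13, 18, 12, 28, 14, 24, 24

d|7:{7,1}  Σf=7+1=8
q^8  k|8↦f(k): 8:8 4:4 2:2 1:1  a_8=15
[q^9] f(9)=9,f(3)=3,f(1)=1 ⇒ 13
q^10  k|10↦f(k): 1:1 2:2 5:5 10:10  a_10=18
[q^11] f(1)=1,f(11)=11 ⇒ 12
d|12:{1,2,3,4,6,12}  Σf=1+2+3+4+6+12=28
n=13: 1·13 13·1  f→[1+13]=14
q^14  k|14↦f(k): 14:14 7:7 2:2 1:1  a_14=24
d|15:{15,5,3,1}  Σf=15+5+3+1=24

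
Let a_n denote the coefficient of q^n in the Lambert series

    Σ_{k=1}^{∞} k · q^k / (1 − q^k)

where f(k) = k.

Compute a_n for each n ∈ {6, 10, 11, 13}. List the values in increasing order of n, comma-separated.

12, 18, 12, 14

[q^6] f(1)=1,f(2)=2,f(3)=3,f(6)=6 ⇒ 12
q^10  k|10↦f(k): 1:1 2:2 5:5 10:10  a_10=18
d|11:{1,11}  Σf=1+11=12
q^13  k|13↦f(k): 1:1 13:13  a_13=14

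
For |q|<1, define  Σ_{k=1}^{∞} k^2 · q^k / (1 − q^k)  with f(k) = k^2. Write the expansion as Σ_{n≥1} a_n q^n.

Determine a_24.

a_24 = 850

q^24  k|24↦f(k): 24:576 12:144 8:64 6:36 4:16 3:9 2:4 1:1  a_24=850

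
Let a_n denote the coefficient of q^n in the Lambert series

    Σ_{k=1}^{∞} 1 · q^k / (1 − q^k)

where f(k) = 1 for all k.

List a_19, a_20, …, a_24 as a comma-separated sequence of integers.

n=19: 19·1 1·19  f→[1+1]=2
n=20: 1·20 2·10 4·5 5·4 10·2 20·1  f→[1+1+1+1+1+1]=6
[q^21] f(21)=1,f(7)=1,f(3)=1,f(1)=1 ⇒ 4
[q^22] f(1)=1,f(2)=1,f(11)=1,f(22)=1 ⇒ 4
q^23  k|23↦f(k): 1:1 23:1  a_23=2
[q^24] f(1)=1,f(2)=1,f(3)=1,f(4)=1,f(6)=1,f(8)=1,f(12)=1,f(24)=1 ⇒ 8

2, 6, 4, 4, 2, 8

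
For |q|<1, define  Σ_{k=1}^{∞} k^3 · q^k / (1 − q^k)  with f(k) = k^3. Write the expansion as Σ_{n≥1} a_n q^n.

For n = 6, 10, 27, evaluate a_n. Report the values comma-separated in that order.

252, 1134, 20440

q^6  k|6↦f(k): 1:1 2:8 3:27 6:216  a_6=252
n=10: 1·10 2·5 5·2 10·1  f→[1+8+125+1000]=1134
d|27:{27,9,3,1}  Σf=19683+729+27+1=20440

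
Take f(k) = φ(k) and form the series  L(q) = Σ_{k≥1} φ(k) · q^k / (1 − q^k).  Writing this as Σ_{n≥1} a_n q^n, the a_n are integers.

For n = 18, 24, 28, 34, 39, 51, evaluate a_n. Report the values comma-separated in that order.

d|18:{1,2,3,6,9,18}  Σφ=1+1+2+2+6+6=18
n=24: 1·24 2·12 3·8 4·6 6·4 8·3 12·2 24·1  φ→[1+1+2+2+2+4+4+8]=24
q^28  k|28↦φ(k): 28:12 14:6 7:6 4:2 2:1 1:1  a_28=28
n=34: 1·34 2·17 17·2 34·1  φ→[1+1+16+16]=34
d|39:{1,3,13,39}  Σφ=1+2+12+24=39
q^51  k|51↦φ(k): 51:32 17:16 3:2 1:1  a_51=51

18, 24, 28, 34, 39, 51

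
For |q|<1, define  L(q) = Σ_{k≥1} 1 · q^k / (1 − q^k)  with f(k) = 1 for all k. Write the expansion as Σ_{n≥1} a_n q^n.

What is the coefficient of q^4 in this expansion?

[q^4] f(4)=1,f(2)=1,f(1)=1 ⇒ 3

a_4 = 3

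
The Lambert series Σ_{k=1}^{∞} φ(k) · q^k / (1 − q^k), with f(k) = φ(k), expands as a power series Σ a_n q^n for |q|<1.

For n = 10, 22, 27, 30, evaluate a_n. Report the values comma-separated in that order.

[q^10] φ(1)=1,φ(2)=1,φ(5)=4,φ(10)=4 ⇒ 10
q^22  k|22↦φ(k): 22:10 11:10 2:1 1:1  a_22=22
q^27  k|27↦φ(k): 1:1 3:2 9:6 27:18  a_27=27
q^30  k|30↦φ(k): 30:8 15:8 10:4 6:2 5:4 3:2 2:1 1:1  a_30=30

10, 22, 27, 30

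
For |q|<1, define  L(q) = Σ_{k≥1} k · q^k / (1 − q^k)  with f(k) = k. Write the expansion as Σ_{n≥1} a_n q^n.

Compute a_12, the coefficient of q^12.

a_12 = 28

d|12:{12,6,4,3,2,1}  Σf=12+6+4+3+2+1=28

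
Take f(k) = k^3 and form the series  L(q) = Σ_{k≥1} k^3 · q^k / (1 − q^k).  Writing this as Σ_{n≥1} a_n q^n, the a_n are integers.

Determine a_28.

a_28 = 25112

q^28  k|28↦f(k): 1:1 2:8 4:64 7:343 14:2744 28:21952  a_28=25112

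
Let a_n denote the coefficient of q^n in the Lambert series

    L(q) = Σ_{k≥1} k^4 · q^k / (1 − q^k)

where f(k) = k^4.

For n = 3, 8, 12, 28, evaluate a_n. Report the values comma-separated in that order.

82, 4369, 22386, 655746

[q^3] f(3)=81,f(1)=1 ⇒ 82
q^8  k|8↦f(k): 8:4096 4:256 2:16 1:1  a_8=4369
n=12: 1·12 2·6 3·4 4·3 6·2 12·1  f→[1+16+81+256+1296+20736]=22386
[q^28] f(1)=1,f(2)=16,f(4)=256,f(7)=2401,f(14)=38416,f(28)=614656 ⇒ 655746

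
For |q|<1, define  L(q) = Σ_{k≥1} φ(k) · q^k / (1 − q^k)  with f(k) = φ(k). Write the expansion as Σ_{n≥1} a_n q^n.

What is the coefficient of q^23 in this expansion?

n=23: 23·1 1·23  φ→[22+1]=23

a_23 = 23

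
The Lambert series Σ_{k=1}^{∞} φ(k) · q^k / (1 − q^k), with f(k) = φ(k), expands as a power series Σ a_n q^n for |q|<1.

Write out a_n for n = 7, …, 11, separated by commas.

d|7:{1,7}  Σφ=1+6=7
d|8:{8,4,2,1}  Σφ=4+2+1+1=8
[q^9] φ(1)=1,φ(3)=2,φ(9)=6 ⇒ 9
[q^10] φ(10)=4,φ(5)=4,φ(2)=1,φ(1)=1 ⇒ 10
d|11:{1,11}  Σφ=1+10=11

7, 8, 9, 10, 11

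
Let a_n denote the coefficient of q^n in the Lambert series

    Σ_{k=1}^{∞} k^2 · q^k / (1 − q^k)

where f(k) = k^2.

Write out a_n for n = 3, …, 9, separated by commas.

[q^3] f(3)=9,f(1)=1 ⇒ 10
n=4: 1·4 2·2 4·1  f→[1+4+16]=21
q^5  k|5↦f(k): 5:25 1:1  a_5=26
[q^6] f(6)=36,f(3)=9,f(2)=4,f(1)=1 ⇒ 50
d|7:{7,1}  Σf=49+1=50
d|8:{1,2,4,8}  Σf=1+4+16+64=85
[q^9] f(1)=1,f(3)=9,f(9)=81 ⇒ 91

10, 21, 26, 50, 50, 85, 91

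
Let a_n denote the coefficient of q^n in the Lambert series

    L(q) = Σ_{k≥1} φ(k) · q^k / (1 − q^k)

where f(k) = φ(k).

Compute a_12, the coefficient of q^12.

n=12: 12·1 6·2 4·3 3·4 2·6 1·12  φ→[4+2+2+2+1+1]=12

a_12 = 12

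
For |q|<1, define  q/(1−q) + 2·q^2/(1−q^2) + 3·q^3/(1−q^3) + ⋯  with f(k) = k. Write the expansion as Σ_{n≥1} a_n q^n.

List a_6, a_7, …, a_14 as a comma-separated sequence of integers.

q^6  k|6↦f(k): 6:6 3:3 2:2 1:1  a_6=12
q^7  k|7↦f(k): 7:7 1:1  a_7=8
d|8:{8,4,2,1}  Σf=8+4+2+1=15
n=9: 9·1 3·3 1·9  f→[9+3+1]=13
d|10:{10,5,2,1}  Σf=10+5+2+1=18
[q^11] f(11)=11,f(1)=1 ⇒ 12
[q^12] f(12)=12,f(6)=6,f(4)=4,f(3)=3,f(2)=2,f(1)=1 ⇒ 28
d|13:{13,1}  Σf=13+1=14
d|14:{1,2,7,14}  Σf=1+2+7+14=24

12, 8, 15, 13, 18, 12, 28, 14, 24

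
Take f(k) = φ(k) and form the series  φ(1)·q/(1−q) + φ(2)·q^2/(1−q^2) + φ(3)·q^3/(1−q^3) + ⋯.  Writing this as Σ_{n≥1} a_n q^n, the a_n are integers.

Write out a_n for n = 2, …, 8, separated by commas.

q^2  k|2↦φ(k): 2:1 1:1  a_2=2
d|3:{3,1}  Σφ=2+1=3
q^4  k|4↦φ(k): 1:1 2:1 4:2  a_4=4
[q^5] φ(5)=4,φ(1)=1 ⇒ 5
n=6: 1·6 2·3 3·2 6·1  φ→[1+1+2+2]=6
n=7: 1·7 7·1  φ→[1+6]=7
d|8:{1,2,4,8}  Σφ=1+1+2+4=8

2, 3, 4, 5, 6, 7, 8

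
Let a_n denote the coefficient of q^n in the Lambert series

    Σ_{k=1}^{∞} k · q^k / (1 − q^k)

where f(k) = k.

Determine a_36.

a_36 = 91

[q^36] f(36)=36,f(18)=18,f(12)=12,f(9)=9,f(6)=6,f(4)=4,f(3)=3,f(2)=2,f(1)=1 ⇒ 91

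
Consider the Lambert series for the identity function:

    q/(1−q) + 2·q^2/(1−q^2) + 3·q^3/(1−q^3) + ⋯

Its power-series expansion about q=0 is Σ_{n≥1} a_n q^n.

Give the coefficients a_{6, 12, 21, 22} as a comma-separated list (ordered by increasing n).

12, 28, 32, 36

d|6:{1,2,3,6}  Σf=1+2+3+6=12
d|12:{1,2,3,4,6,12}  Σf=1+2+3+4+6+12=28
n=21: 21·1 7·3 3·7 1·21  f→[21+7+3+1]=32
n=22: 22·1 11·2 2·11 1·22  f→[22+11+2+1]=36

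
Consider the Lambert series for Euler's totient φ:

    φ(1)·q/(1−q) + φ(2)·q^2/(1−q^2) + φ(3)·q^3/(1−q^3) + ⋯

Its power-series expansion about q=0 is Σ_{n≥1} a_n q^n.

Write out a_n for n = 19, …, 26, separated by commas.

n=19: 1·19 19·1  φ→[1+18]=19
d|20:{1,2,4,5,10,20}  Σφ=1+1+2+4+4+8=20
q^21  k|21↦φ(k): 21:12 7:6 3:2 1:1  a_21=21
[q^22] φ(1)=1,φ(2)=1,φ(11)=10,φ(22)=10 ⇒ 22
d|23:{23,1}  Σφ=22+1=23
q^24  k|24↦φ(k): 24:8 12:4 8:4 6:2 4:2 3:2 2:1 1:1  a_24=24
d|25:{1,5,25}  Σφ=1+4+20=25
[q^26] φ(26)=12,φ(13)=12,φ(2)=1,φ(1)=1 ⇒ 26

19, 20, 21, 22, 23, 24, 25, 26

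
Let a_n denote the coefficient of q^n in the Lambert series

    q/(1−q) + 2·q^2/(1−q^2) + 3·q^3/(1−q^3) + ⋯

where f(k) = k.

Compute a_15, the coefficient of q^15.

a_15 = 24

d|15:{15,5,3,1}  Σf=15+5+3+1=24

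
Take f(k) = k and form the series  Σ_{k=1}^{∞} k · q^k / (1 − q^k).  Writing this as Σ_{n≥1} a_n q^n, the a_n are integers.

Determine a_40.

d|40:{40,20,10,8,5,4,2,1}  Σf=40+20+10+8+5+4+2+1=90

a_40 = 90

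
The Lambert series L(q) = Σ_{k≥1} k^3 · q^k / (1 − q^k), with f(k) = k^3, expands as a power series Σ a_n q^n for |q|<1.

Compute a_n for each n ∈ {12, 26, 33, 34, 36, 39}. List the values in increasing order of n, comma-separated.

q^12  k|12↦f(k): 12:1728 6:216 4:64 3:27 2:8 1:1  a_12=2044
n=26: 1·26 2·13 13·2 26·1  f→[1+8+2197+17576]=19782
d|33:{33,11,3,1}  Σf=35937+1331+27+1=37296
n=34: 1·34 2·17 17·2 34·1  f→[1+8+4913+39304]=44226
n=36: 1·36 2·18 3·12 4·9 6·6 9·4 12·3 18·2 36·1  f→[1+8+27+64+216+729+1728+5832+46656]=55261
q^39  k|39↦f(k): 39:59319 13:2197 3:27 1:1  a_39=61544

2044, 19782, 37296, 44226, 55261, 61544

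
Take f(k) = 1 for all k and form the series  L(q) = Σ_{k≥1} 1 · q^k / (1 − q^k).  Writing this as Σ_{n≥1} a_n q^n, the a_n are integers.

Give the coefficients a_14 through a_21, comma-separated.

n=14: 1·14 2·7 7·2 14·1  f→[1+1+1+1]=4
d|15:{15,5,3,1}  Σf=1+1+1+1=4
[q^16] f(1)=1,f(2)=1,f(4)=1,f(8)=1,f(16)=1 ⇒ 5
[q^17] f(1)=1,f(17)=1 ⇒ 2
q^18  k|18↦f(k): 1:1 2:1 3:1 6:1 9:1 18:1  a_18=6
n=19: 19·1 1·19  f→[1+1]=2
n=20: 20·1 10·2 5·4 4·5 2·10 1·20  f→[1+1+1+1+1+1]=6
d|21:{21,7,3,1}  Σf=1+1+1+1=4

4, 4, 5, 2, 6, 2, 6, 4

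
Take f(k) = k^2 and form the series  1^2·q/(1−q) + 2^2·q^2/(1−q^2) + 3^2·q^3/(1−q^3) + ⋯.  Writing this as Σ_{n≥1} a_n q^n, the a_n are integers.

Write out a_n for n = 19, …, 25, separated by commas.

[q^19] f(19)=361,f(1)=1 ⇒ 362
[q^20] f(1)=1,f(2)=4,f(4)=16,f(5)=25,f(10)=100,f(20)=400 ⇒ 546
[q^21] f(1)=1,f(3)=9,f(7)=49,f(21)=441 ⇒ 500
q^22  k|22↦f(k): 1:1 2:4 11:121 22:484  a_22=610
n=23: 1·23 23·1  f→[1+529]=530
n=24: 1·24 2·12 3·8 4·6 6·4 8·3 12·2 24·1  f→[1+4+9+16+36+64+144+576]=850
n=25: 25·1 5·5 1·25  f→[625+25+1]=651

362, 546, 500, 610, 530, 850, 651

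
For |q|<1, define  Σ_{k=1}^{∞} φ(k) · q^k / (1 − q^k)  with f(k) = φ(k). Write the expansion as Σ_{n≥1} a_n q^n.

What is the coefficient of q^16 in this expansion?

q^16  k|16↦φ(k): 1:1 2:1 4:2 8:4 16:8  a_16=16

a_16 = 16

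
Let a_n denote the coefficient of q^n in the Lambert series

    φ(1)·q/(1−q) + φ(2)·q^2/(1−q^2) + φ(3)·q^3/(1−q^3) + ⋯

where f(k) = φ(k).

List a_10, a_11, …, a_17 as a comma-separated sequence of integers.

d|10:{10,5,2,1}  Σφ=4+4+1+1=10
n=11: 11·1 1·11  φ→[10+1]=11
d|12:{1,2,3,4,6,12}  Σφ=1+1+2+2+2+4=12
d|13:{1,13}  Σφ=1+12=13
[q^14] φ(1)=1,φ(2)=1,φ(7)=6,φ(14)=6 ⇒ 14
q^15  k|15↦φ(k): 15:8 5:4 3:2 1:1  a_15=15
n=16: 16·1 8·2 4·4 2·8 1·16  φ→[8+4+2+1+1]=16
q^17  k|17↦φ(k): 17:16 1:1  a_17=17

10, 11, 12, 13, 14, 15, 16, 17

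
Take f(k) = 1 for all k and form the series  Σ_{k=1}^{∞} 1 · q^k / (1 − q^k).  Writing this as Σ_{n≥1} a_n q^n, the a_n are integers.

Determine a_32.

d|32:{1,2,4,8,16,32}  Σf=1+1+1+1+1+1=6

a_32 = 6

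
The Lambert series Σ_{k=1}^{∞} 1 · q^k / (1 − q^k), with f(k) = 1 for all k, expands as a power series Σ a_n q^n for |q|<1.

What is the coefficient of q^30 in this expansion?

a_30 = 8

n=30: 1·30 2·15 3·10 5·6 6·5 10·3 15·2 30·1  f→[1+1+1+1+1+1+1+1]=8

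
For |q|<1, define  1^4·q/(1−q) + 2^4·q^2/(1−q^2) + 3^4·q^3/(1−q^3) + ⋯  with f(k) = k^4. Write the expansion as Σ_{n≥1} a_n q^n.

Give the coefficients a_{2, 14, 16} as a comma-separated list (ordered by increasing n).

17, 40834, 69905

n=2: 1·2 2·1  f→[1+16]=17
q^14  k|14↦f(k): 14:38416 7:2401 2:16 1:1  a_14=40834
n=16: 16·1 8·2 4·4 2·8 1·16  f→[65536+4096+256+16+1]=69905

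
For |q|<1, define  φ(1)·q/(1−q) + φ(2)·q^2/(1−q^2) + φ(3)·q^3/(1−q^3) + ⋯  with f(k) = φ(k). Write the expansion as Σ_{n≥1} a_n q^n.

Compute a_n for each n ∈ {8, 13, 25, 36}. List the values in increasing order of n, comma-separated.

d|8:{1,2,4,8}  Σφ=1+1+2+4=8
d|13:{1,13}  Σφ=1+12=13
q^25  k|25↦φ(k): 25:20 5:4 1:1  a_25=25
d|36:{1,2,3,4,6,9,12,18,36}  Σφ=1+1+2+2+2+6+4+6+12=36

8, 13, 25, 36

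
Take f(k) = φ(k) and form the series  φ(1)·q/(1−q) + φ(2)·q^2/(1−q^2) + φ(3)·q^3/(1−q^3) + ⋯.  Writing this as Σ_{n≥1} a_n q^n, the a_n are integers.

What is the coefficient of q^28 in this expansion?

q^28  k|28↦φ(k): 1:1 2:1 4:2 7:6 14:6 28:12  a_28=28

a_28 = 28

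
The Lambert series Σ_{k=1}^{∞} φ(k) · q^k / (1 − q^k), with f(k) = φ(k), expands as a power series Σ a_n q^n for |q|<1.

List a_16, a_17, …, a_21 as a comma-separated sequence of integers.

n=16: 16·1 8·2 4·4 2·8 1·16  φ→[8+4+2+1+1]=16
n=17: 1·17 17·1  φ→[1+16]=17
[q^18] φ(1)=1,φ(2)=1,φ(3)=2,φ(6)=2,φ(9)=6,φ(18)=6 ⇒ 18
n=19: 1·19 19·1  φ→[1+18]=19
[q^20] φ(1)=1,φ(2)=1,φ(4)=2,φ(5)=4,φ(10)=4,φ(20)=8 ⇒ 20
d|21:{1,3,7,21}  Σφ=1+2+6+12=21

16, 17, 18, 19, 20, 21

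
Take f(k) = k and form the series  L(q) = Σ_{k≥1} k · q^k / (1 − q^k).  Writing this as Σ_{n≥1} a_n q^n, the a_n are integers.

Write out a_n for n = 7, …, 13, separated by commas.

8, 15, 13, 18, 12, 28, 14

q^7  k|7↦f(k): 7:7 1:1  a_7=8
d|8:{1,2,4,8}  Σf=1+2+4+8=15
n=9: 1·9 3·3 9·1  f→[1+3+9]=13
d|10:{1,2,5,10}  Σf=1+2+5+10=18
d|11:{11,1}  Σf=11+1=12
d|12:{12,6,4,3,2,1}  Σf=12+6+4+3+2+1=28
n=13: 1·13 13·1  f→[1+13]=14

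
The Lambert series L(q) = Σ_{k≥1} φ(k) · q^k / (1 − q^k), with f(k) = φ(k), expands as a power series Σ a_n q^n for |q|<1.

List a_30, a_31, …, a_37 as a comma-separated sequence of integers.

q^30  k|30↦φ(k): 30:8 15:8 10:4 6:2 5:4 3:2 2:1 1:1  a_30=30
n=31: 31·1 1·31  φ→[30+1]=31
[q^32] φ(1)=1,φ(2)=1,φ(4)=2,φ(8)=4,φ(16)=8,φ(32)=16 ⇒ 32
[q^33] φ(33)=20,φ(11)=10,φ(3)=2,φ(1)=1 ⇒ 33
q^34  k|34↦φ(k): 1:1 2:1 17:16 34:16  a_34=34
n=35: 1·35 5·7 7·5 35·1  φ→[1+4+6+24]=35
[q^36] φ(1)=1,φ(2)=1,φ(3)=2,φ(4)=2,φ(6)=2,φ(9)=6,φ(12)=4,φ(18)=6,φ(36)=12 ⇒ 36
n=37: 37·1 1·37  φ→[36+1]=37

30, 31, 32, 33, 34, 35, 36, 37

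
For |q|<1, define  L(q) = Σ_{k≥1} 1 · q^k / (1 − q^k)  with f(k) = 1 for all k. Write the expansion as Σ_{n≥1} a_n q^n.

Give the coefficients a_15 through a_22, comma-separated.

4, 5, 2, 6, 2, 6, 4, 4

d|15:{15,5,3,1}  Σf=1+1+1+1=4
n=16: 16·1 8·2 4·4 2·8 1·16  f→[1+1+1+1+1]=5
[q^17] f(17)=1,f(1)=1 ⇒ 2
n=18: 18·1 9·2 6·3 3·6 2·9 1·18  f→[1+1+1+1+1+1]=6
[q^19] f(1)=1,f(19)=1 ⇒ 2
[q^20] f(20)=1,f(10)=1,f(5)=1,f(4)=1,f(2)=1,f(1)=1 ⇒ 6
d|21:{21,7,3,1}  Σf=1+1+1+1=4
[q^22] f(1)=1,f(2)=1,f(11)=1,f(22)=1 ⇒ 4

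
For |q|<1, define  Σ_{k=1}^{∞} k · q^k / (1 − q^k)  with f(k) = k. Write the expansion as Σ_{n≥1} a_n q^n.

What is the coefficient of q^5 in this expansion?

n=5: 5·1 1·5  f→[5+1]=6

a_5 = 6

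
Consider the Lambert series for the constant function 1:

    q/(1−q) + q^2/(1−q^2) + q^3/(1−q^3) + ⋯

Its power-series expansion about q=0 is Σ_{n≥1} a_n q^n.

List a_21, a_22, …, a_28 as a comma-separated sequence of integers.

4, 4, 2, 8, 3, 4, 4, 6

[q^21] f(21)=1,f(7)=1,f(3)=1,f(1)=1 ⇒ 4
d|22:{22,11,2,1}  Σf=1+1+1+1=4
n=23: 23·1 1·23  f→[1+1]=2
d|24:{1,2,3,4,6,8,12,24}  Σf=1+1+1+1+1+1+1+1=8
d|25:{25,5,1}  Σf=1+1+1=3
n=26: 1·26 2·13 13·2 26·1  f→[1+1+1+1]=4
d|27:{27,9,3,1}  Σf=1+1+1+1=4
[q^28] f(28)=1,f(14)=1,f(7)=1,f(4)=1,f(2)=1,f(1)=1 ⇒ 6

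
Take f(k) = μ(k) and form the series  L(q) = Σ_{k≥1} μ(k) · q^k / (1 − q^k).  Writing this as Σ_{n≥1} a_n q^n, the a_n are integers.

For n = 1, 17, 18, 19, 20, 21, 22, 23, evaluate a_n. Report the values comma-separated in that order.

1, 0, 0, 0, 0, 0, 0, 0

q^1  k|1↦μ(k): 1:1  a_1=1
n=17: 1·17 17·1  μ→[1+(-1)]=0
q^18  k|18↦μ(k): 1:1 2:-1 3:-1 6:1 9:0 18:0  a_18=0
d|19:{19,1}  Σμ=(-1)+1=0
q^20  k|20↦μ(k): 1:1 2:-1 4:0 5:-1 10:1 20:0  a_20=0
d|21:{21,7,3,1}  Σμ=1+(-1)+(-1)+1=0
q^22  k|22↦μ(k): 1:1 2:-1 11:-1 22:1  a_22=0
[q^23] μ(1)=1,μ(23)=-1 ⇒ 0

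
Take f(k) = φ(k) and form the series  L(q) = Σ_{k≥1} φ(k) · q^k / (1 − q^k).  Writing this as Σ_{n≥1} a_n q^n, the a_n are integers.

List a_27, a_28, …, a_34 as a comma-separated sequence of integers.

[q^27] φ(1)=1,φ(3)=2,φ(9)=6,φ(27)=18 ⇒ 27
q^28  k|28↦φ(k): 1:1 2:1 4:2 7:6 14:6 28:12  a_28=28
q^29  k|29↦φ(k): 1:1 29:28  a_29=29
n=30: 30·1 15·2 10·3 6·5 5·6 3·10 2·15 1·30  φ→[8+8+4+2+4+2+1+1]=30
[q^31] φ(31)=30,φ(1)=1 ⇒ 31
q^32  k|32↦φ(k): 1:1 2:1 4:2 8:4 16:8 32:16  a_32=32
q^33  k|33↦φ(k): 1:1 3:2 11:10 33:20  a_33=33
[q^34] φ(1)=1,φ(2)=1,φ(17)=16,φ(34)=16 ⇒ 34

27, 28, 29, 30, 31, 32, 33, 34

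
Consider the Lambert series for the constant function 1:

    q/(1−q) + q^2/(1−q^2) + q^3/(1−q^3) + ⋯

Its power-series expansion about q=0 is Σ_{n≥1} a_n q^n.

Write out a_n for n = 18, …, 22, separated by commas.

6, 2, 6, 4, 4

n=18: 1·18 2·9 3·6 6·3 9·2 18·1  f→[1+1+1+1+1+1]=6
q^19  k|19↦f(k): 1:1 19:1  a_19=2
n=20: 1·20 2·10 4·5 5·4 10·2 20·1  f→[1+1+1+1+1+1]=6
q^21  k|21↦f(k): 1:1 3:1 7:1 21:1  a_21=4
d|22:{22,11,2,1}  Σf=1+1+1+1=4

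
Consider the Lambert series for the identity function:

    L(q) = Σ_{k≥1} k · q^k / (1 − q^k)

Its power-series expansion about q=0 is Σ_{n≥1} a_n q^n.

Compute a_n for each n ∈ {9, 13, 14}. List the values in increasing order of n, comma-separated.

d|9:{1,3,9}  Σf=1+3+9=13
n=13: 1·13 13·1  f→[1+13]=14
n=14: 14·1 7·2 2·7 1·14  f→[14+7+2+1]=24

13, 14, 24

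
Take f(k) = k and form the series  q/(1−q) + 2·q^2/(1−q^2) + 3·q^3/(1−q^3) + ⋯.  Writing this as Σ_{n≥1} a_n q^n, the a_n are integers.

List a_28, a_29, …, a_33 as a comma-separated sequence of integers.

d|28:{1,2,4,7,14,28}  Σf=1+2+4+7+14+28=56
[q^29] f(1)=1,f(29)=29 ⇒ 30
[q^30] f(1)=1,f(2)=2,f(3)=3,f(5)=5,f(6)=6,f(10)=10,f(15)=15,f(30)=30 ⇒ 72
n=31: 1·31 31·1  f→[1+31]=32
[q^32] f(32)=32,f(16)=16,f(8)=8,f(4)=4,f(2)=2,f(1)=1 ⇒ 63
q^33  k|33↦f(k): 1:1 3:3 11:11 33:33  a_33=48

56, 30, 72, 32, 63, 48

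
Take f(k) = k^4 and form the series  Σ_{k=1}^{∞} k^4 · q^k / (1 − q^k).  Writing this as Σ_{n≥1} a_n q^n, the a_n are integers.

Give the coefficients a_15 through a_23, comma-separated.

q^15  k|15↦f(k): 1:1 3:81 5:625 15:50625  a_15=51332
d|16:{16,8,4,2,1}  Σf=65536+4096+256+16+1=69905
n=17: 1·17 17·1  f→[1+83521]=83522
[q^18] f(1)=1,f(2)=16,f(3)=81,f(6)=1296,f(9)=6561,f(18)=104976 ⇒ 112931
n=19: 19·1 1·19  f→[130321+1]=130322
d|20:{20,10,5,4,2,1}  Σf=160000+10000+625+256+16+1=170898
[q^21] f(1)=1,f(3)=81,f(7)=2401,f(21)=194481 ⇒ 196964
q^22  k|22↦f(k): 1:1 2:16 11:14641 22:234256  a_22=248914
d|23:{23,1}  Σf=279841+1=279842

51332, 69905, 83522, 112931, 130322, 170898, 196964, 248914, 279842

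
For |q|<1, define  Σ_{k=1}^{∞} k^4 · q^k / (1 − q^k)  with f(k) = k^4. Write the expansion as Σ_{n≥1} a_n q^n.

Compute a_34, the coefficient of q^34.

n=34: 34·1 17·2 2·17 1·34  f→[1336336+83521+16+1]=1419874

a_34 = 1419874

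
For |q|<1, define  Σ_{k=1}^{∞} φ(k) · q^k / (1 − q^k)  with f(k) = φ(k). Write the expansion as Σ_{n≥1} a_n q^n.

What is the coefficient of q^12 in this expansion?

q^12  k|12↦φ(k): 12:4 6:2 4:2 3:2 2:1 1:1  a_12=12

a_12 = 12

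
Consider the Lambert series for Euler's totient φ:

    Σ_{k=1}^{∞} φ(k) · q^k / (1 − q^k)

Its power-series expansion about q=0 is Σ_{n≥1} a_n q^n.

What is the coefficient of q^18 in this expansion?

n=18: 1·18 2·9 3·6 6·3 9·2 18·1  φ→[1+1+2+2+6+6]=18

a_18 = 18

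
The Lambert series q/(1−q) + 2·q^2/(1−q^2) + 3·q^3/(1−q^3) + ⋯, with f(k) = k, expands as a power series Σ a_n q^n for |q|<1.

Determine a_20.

[q^20] f(1)=1,f(2)=2,f(4)=4,f(5)=5,f(10)=10,f(20)=20 ⇒ 42

a_20 = 42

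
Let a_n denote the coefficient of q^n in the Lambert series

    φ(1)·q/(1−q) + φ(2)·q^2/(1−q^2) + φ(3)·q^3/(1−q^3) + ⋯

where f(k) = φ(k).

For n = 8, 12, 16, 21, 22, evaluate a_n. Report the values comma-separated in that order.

n=8: 8·1 4·2 2·4 1·8  φ→[4+2+1+1]=8
d|12:{1,2,3,4,6,12}  Σφ=1+1+2+2+2+4=12
[q^16] φ(16)=8,φ(8)=4,φ(4)=2,φ(2)=1,φ(1)=1 ⇒ 16
[q^21] φ(21)=12,φ(7)=6,φ(3)=2,φ(1)=1 ⇒ 21
n=22: 1·22 2·11 11·2 22·1  φ→[1+1+10+10]=22

8, 12, 16, 21, 22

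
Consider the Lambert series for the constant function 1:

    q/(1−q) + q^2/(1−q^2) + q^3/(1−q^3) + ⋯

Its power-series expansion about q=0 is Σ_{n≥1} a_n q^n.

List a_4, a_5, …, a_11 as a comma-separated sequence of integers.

[q^4] f(1)=1,f(2)=1,f(4)=1 ⇒ 3
q^5  k|5↦f(k): 1:1 5:1  a_5=2
q^6  k|6↦f(k): 6:1 3:1 2:1 1:1  a_6=4
d|7:{7,1}  Σf=1+1=2
q^8  k|8↦f(k): 1:1 2:1 4:1 8:1  a_8=4
n=9: 9·1 3·3 1·9  f→[1+1+1]=3
d|10:{1,2,5,10}  Σf=1+1+1+1=4
d|11:{11,1}  Σf=1+1=2

3, 2, 4, 2, 4, 3, 4, 2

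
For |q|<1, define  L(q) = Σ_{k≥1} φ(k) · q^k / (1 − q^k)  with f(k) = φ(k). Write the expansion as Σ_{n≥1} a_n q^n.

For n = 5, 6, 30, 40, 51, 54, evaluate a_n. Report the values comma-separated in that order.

[q^5] φ(1)=1,φ(5)=4 ⇒ 5
d|6:{1,2,3,6}  Σφ=1+1+2+2=6
q^30  k|30↦φ(k): 30:8 15:8 10:4 6:2 5:4 3:2 2:1 1:1  a_30=30
q^40  k|40↦φ(k): 1:1 2:1 4:2 5:4 8:4 10:4 20:8 40:16  a_40=40
n=51: 1·51 3·17 17·3 51·1  φ→[1+2+16+32]=51
d|54:{54,27,18,9,6,3,2,1}  Σφ=18+18+6+6+2+2+1+1=54

5, 6, 30, 40, 51, 54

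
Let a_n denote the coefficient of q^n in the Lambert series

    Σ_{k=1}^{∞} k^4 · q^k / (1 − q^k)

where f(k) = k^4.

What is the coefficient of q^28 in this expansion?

a_28 = 655746

[q^28] f(28)=614656,f(14)=38416,f(7)=2401,f(4)=256,f(2)=16,f(1)=1 ⇒ 655746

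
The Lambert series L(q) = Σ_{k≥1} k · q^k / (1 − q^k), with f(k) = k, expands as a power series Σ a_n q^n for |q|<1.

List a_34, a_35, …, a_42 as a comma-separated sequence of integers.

54, 48, 91, 38, 60, 56, 90, 42, 96

q^34  k|34↦f(k): 1:1 2:2 17:17 34:34  a_34=54
d|35:{35,7,5,1}  Σf=35+7+5+1=48
[q^36] f(36)=36,f(18)=18,f(12)=12,f(9)=9,f(6)=6,f(4)=4,f(3)=3,f(2)=2,f(1)=1 ⇒ 91
[q^37] f(1)=1,f(37)=37 ⇒ 38
n=38: 38·1 19·2 2·19 1·38  f→[38+19+2+1]=60
q^39  k|39↦f(k): 1:1 3:3 13:13 39:39  a_39=56
q^40  k|40↦f(k): 1:1 2:2 4:4 5:5 8:8 10:10 20:20 40:40  a_40=90
q^41  k|41↦f(k): 1:1 41:41  a_41=42
d|42:{1,2,3,6,7,14,21,42}  Σf=1+2+3+6+7+14+21+42=96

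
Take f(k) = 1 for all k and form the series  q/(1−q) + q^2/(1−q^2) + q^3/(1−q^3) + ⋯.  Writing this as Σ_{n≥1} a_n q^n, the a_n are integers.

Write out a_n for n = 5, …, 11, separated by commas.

[q^5] f(5)=1,f(1)=1 ⇒ 2
n=6: 1·6 2·3 3·2 6·1  f→[1+1+1+1]=4
q^7  k|7↦f(k): 1:1 7:1  a_7=2
d|8:{1,2,4,8}  Σf=1+1+1+1=4
[q^9] f(1)=1,f(3)=1,f(9)=1 ⇒ 3
q^10  k|10↦f(k): 1:1 2:1 5:1 10:1  a_10=4
[q^11] f(1)=1,f(11)=1 ⇒ 2

2, 4, 2, 4, 3, 4, 2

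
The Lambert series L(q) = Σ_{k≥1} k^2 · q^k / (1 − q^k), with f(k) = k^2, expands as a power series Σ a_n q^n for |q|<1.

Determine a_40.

a_40 = 2210

q^40  k|40↦f(k): 40:1600 20:400 10:100 8:64 5:25 4:16 2:4 1:1  a_40=2210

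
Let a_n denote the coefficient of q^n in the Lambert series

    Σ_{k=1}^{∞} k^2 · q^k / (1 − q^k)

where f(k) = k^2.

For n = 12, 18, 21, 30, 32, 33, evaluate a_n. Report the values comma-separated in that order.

q^12  k|12↦f(k): 12:144 6:36 4:16 3:9 2:4 1:1  a_12=210
d|18:{18,9,6,3,2,1}  Σf=324+81+36+9+4+1=455
d|21:{21,7,3,1}  Σf=441+49+9+1=500
n=30: 30·1 15·2 10·3 6·5 5·6 3·10 2·15 1·30  f→[900+225+100+36+25+9+4+1]=1300
d|32:{1,2,4,8,16,32}  Σf=1+4+16+64+256+1024=1365
n=33: 33·1 11·3 3·11 1·33  f→[1089+121+9+1]=1220

210, 455, 500, 1300, 1365, 1220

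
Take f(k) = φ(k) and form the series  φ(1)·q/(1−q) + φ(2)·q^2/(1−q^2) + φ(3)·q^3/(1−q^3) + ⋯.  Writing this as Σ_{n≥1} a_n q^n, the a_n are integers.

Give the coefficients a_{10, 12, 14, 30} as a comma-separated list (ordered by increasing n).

q^10  k|10↦φ(k): 1:1 2:1 5:4 10:4  a_10=10
n=12: 1·12 2·6 3·4 4·3 6·2 12·1  φ→[1+1+2+2+2+4]=12
[q^14] φ(1)=1,φ(2)=1,φ(7)=6,φ(14)=6 ⇒ 14
q^30  k|30↦φ(k): 1:1 2:1 3:2 5:4 6:2 10:4 15:8 30:8  a_30=30

10, 12, 14, 30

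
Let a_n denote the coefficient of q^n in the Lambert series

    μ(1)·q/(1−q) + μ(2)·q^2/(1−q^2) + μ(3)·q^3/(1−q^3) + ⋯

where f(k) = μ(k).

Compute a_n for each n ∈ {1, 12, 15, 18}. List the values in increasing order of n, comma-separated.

d|1:{1}  Σμ=1=1
d|12:{12,6,4,3,2,1}  Σμ=0+1+0+(-1)+(-1)+1=0
[q^15] μ(15)=1,μ(5)=-1,μ(3)=-1,μ(1)=1 ⇒ 0
q^18  k|18↦μ(k): 1:1 2:-1 3:-1 6:1 9:0 18:0  a_18=0

1, 0, 0, 0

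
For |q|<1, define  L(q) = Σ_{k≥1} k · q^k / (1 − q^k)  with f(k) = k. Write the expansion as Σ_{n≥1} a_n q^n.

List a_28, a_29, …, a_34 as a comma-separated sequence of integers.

d|28:{1,2,4,7,14,28}  Σf=1+2+4+7+14+28=56
n=29: 1·29 29·1  f→[1+29]=30
[q^30] f(1)=1,f(2)=2,f(3)=3,f(5)=5,f(6)=6,f(10)=10,f(15)=15,f(30)=30 ⇒ 72
d|31:{31,1}  Σf=31+1=32
d|32:{32,16,8,4,2,1}  Σf=32+16+8+4+2+1=63
d|33:{1,3,11,33}  Σf=1+3+11+33=48
[q^34] f(34)=34,f(17)=17,f(2)=2,f(1)=1 ⇒ 54

56, 30, 72, 32, 63, 48, 54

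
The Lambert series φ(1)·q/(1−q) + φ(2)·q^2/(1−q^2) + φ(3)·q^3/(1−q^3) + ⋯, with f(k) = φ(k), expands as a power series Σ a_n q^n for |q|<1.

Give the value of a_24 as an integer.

[q^24] φ(24)=8,φ(12)=4,φ(8)=4,φ(6)=2,φ(4)=2,φ(3)=2,φ(2)=1,φ(1)=1 ⇒ 24

a_24 = 24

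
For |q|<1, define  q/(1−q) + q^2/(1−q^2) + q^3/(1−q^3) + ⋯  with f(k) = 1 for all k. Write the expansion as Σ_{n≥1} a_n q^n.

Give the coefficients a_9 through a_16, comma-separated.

3, 4, 2, 6, 2, 4, 4, 5

q^9  k|9↦f(k): 1:1 3:1 9:1  a_9=3
d|10:{1,2,5,10}  Σf=1+1+1+1=4
q^11  k|11↦f(k): 1:1 11:1  a_11=2
n=12: 12·1 6·2 4·3 3·4 2·6 1·12  f→[1+1+1+1+1+1]=6
q^13  k|13↦f(k): 13:1 1:1  a_13=2
q^14  k|14↦f(k): 14:1 7:1 2:1 1:1  a_14=4
[q^15] f(1)=1,f(3)=1,f(5)=1,f(15)=1 ⇒ 4
[q^16] f(1)=1,f(2)=1,f(4)=1,f(8)=1,f(16)=1 ⇒ 5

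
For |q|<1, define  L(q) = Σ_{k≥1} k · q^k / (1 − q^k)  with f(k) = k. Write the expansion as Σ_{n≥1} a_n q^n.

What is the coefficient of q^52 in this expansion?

a_52 = 98

n=52: 52·1 26·2 13·4 4·13 2·26 1·52  f→[52+26+13+4+2+1]=98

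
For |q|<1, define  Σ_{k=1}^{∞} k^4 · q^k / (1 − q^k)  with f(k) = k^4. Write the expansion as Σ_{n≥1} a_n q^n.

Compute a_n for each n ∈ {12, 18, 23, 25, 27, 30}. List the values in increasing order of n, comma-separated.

d|12:{1,2,3,4,6,12}  Σf=1+16+81+256+1296+20736=22386
d|18:{1,2,3,6,9,18}  Σf=1+16+81+1296+6561+104976=112931
n=23: 23·1 1·23  f→[279841+1]=279842
[q^25] f(25)=390625,f(5)=625,f(1)=1 ⇒ 391251
q^27  k|27↦f(k): 27:531441 9:6561 3:81 1:1  a_27=538084
q^30  k|30↦f(k): 1:1 2:16 3:81 5:625 6:1296 10:10000 15:50625 30:810000  a_30=872644

22386, 112931, 279842, 391251, 538084, 872644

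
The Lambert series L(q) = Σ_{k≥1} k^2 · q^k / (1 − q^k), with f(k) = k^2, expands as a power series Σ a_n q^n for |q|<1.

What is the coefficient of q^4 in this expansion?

q^4  k|4↦f(k): 4:16 2:4 1:1  a_4=21

a_4 = 21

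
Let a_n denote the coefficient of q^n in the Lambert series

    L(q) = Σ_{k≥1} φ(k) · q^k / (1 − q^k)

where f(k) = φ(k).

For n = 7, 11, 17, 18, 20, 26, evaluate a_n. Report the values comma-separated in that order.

d|7:{7,1}  Σφ=6+1=7
d|11:{11,1}  Σφ=10+1=11
[q^17] φ(17)=16,φ(1)=1 ⇒ 17
n=18: 18·1 9·2 6·3 3·6 2·9 1·18  φ→[6+6+2+2+1+1]=18
q^20  k|20↦φ(k): 20:8 10:4 5:4 4:2 2:1 1:1  a_20=20
[q^26] φ(1)=1,φ(2)=1,φ(13)=12,φ(26)=12 ⇒ 26

7, 11, 17, 18, 20, 26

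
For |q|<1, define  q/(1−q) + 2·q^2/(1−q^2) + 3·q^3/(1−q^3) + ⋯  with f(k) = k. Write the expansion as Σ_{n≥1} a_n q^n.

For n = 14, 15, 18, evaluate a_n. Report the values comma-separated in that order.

24, 24, 39

q^14  k|14↦f(k): 14:14 7:7 2:2 1:1  a_14=24
d|15:{15,5,3,1}  Σf=15+5+3+1=24
n=18: 1·18 2·9 3·6 6·3 9·2 18·1  f→[1+2+3+6+9+18]=39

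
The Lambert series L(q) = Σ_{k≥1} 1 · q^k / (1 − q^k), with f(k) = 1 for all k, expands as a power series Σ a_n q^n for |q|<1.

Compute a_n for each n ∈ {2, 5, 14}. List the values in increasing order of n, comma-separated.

d|2:{1,2}  Σf=1+1=2
[q^5] f(5)=1,f(1)=1 ⇒ 2
[q^14] f(1)=1,f(2)=1,f(7)=1,f(14)=1 ⇒ 4

2, 2, 4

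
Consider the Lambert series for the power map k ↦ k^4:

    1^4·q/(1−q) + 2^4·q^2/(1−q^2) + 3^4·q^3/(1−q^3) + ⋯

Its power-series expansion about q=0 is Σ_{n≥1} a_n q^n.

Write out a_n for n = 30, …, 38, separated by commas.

d|30:{30,15,10,6,5,3,2,1}  Σf=810000+50625+10000+1296+625+81+16+1=872644
n=31: 31·1 1·31  f→[923521+1]=923522
d|32:{1,2,4,8,16,32}  Σf=1+16+256+4096+65536+1048576=1118481
d|33:{33,11,3,1}  Σf=1185921+14641+81+1=1200644
q^34  k|34↦f(k): 1:1 2:16 17:83521 34:1336336  a_34=1419874
d|35:{35,7,5,1}  Σf=1500625+2401+625+1=1503652
d|36:{36,18,12,9,6,4,3,2,1}  Σf=1679616+104976+20736+6561+1296+256+81+16+1=1813539
q^37  k|37↦f(k): 37:1874161 1:1  a_37=1874162
n=38: 1·38 2·19 19·2 38·1  f→[1+16+130321+2085136]=2215474

872644, 923522, 1118481, 1200644, 1419874, 1503652, 1813539, 1874162, 2215474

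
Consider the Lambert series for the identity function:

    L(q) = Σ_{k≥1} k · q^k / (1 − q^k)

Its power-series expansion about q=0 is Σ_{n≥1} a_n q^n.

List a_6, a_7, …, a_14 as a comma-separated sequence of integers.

12, 8, 15, 13, 18, 12, 28, 14, 24

q^6  k|6↦f(k): 6:6 3:3 2:2 1:1  a_6=12
n=7: 1·7 7·1  f→[1+7]=8
q^8  k|8↦f(k): 8:8 4:4 2:2 1:1  a_8=15
d|9:{1,3,9}  Σf=1+3+9=13
n=10: 10·1 5·2 2·5 1·10  f→[10+5+2+1]=18
[q^11] f(1)=1,f(11)=11 ⇒ 12
q^12  k|12↦f(k): 1:1 2:2 3:3 4:4 6:6 12:12  a_12=28
[q^13] f(1)=1,f(13)=13 ⇒ 14
n=14: 1·14 2·7 7·2 14·1  f→[1+2+7+14]=24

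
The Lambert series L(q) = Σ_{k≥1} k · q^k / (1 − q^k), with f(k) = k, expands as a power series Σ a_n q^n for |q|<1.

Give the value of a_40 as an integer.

q^40  k|40↦f(k): 1:1 2:2 4:4 5:5 8:8 10:10 20:20 40:40  a_40=90

a_40 = 90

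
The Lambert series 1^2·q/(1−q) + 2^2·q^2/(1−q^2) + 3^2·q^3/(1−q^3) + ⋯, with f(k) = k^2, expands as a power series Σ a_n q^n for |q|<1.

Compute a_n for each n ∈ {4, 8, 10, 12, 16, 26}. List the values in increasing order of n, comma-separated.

21, 85, 130, 210, 341, 850

d|4:{1,2,4}  Σf=1+4+16=21
[q^8] f(1)=1,f(2)=4,f(4)=16,f(8)=64 ⇒ 85
q^10  k|10↦f(k): 1:1 2:4 5:25 10:100  a_10=130
q^12  k|12↦f(k): 1:1 2:4 3:9 4:16 6:36 12:144  a_12=210
d|16:{16,8,4,2,1}  Σf=256+64+16+4+1=341
[q^26] f(26)=676,f(13)=169,f(2)=4,f(1)=1 ⇒ 850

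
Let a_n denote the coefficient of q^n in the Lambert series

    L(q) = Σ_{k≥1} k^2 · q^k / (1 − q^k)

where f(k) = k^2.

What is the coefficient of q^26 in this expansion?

[q^26] f(26)=676,f(13)=169,f(2)=4,f(1)=1 ⇒ 850

a_26 = 850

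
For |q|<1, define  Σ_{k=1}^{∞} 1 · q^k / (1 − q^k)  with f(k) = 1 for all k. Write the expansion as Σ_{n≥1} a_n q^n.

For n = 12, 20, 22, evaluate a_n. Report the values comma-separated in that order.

6, 6, 4

d|12:{1,2,3,4,6,12}  Σf=1+1+1+1+1+1=6
d|20:{20,10,5,4,2,1}  Σf=1+1+1+1+1+1=6
q^22  k|22↦f(k): 22:1 11:1 2:1 1:1  a_22=4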